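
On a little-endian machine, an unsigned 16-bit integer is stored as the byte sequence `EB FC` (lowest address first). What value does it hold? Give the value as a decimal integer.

64747

Little-endian stores the least-significant byte at the lowest address.
Reassemble most-significant byte first: FC EB → 0xFCEB.
0xFCEB = 64747.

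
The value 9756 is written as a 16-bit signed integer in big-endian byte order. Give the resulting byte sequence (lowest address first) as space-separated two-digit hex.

9756 in hexadecimal, padded to 16 bits, is 0x261C.
Split into bytes (most-significant first): 26 1C.
In big-endian order the high byte comes first in memory.
So the memory order matches the most-significant-first order: 26 1C.

26 1C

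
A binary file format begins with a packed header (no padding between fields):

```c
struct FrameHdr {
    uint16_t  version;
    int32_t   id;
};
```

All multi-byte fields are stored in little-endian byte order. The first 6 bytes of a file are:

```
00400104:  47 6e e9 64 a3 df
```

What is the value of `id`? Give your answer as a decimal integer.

-542939927

`id` follows `version` (2 bytes), so it starts at byte offset 2 and occupies 4 bytes.
Bytes at offsets 2..5: E9 64 A3 DF.
Little-endian: lowest address holds the least-significant byte.
Reassemble most-significant byte first: DF A3 64 E9 → 0xDFA364E9.
Top bit is set, so as a signed 32-bit value this is 0xDFA364E9 − 2^32 = -542939927.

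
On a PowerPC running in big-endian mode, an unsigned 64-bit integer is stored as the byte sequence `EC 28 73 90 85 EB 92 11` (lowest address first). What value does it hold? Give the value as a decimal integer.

Big-endian stores the most-significant byte at the lowest address.
The bytes are already most-significant first: 0xEC28739085EB9211.
0xEC28739085EB9211 = 17016978256578712081.

17016978256578712081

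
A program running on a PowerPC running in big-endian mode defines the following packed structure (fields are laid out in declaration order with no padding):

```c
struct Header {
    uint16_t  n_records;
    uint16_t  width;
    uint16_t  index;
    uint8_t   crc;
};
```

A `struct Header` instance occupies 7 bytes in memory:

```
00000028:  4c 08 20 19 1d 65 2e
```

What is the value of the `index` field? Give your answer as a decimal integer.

7525

`index` follows `n_records` (2 B), `width` (2 B), so it starts at offset 2 + 2 = 4 and occupies 2 bytes.
Bytes at offsets 4..5: 1D 65.
In big-endian order the high byte comes first in memory.
The bytes are already most-significant first: 0x1D65.
0x1D65 = 7525.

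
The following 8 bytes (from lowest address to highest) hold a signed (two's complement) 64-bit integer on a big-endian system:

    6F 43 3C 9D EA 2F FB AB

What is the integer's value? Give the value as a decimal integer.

Big-endian: lowest address holds the most-significant byte.
The bytes are already most-significant first: 0x6F433C9DEA2FFBAB.
0x6F433C9DEA2FFBAB = 8017318410586160043.

8017318410586160043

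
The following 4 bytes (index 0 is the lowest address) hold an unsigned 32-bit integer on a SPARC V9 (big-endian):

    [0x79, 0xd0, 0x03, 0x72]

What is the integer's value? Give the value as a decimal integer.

Big-endian stores the most-significant byte at the lowest address.
The bytes are already most-significant first: 0x79D00372.
0x79D00372 = 2043675506.

2043675506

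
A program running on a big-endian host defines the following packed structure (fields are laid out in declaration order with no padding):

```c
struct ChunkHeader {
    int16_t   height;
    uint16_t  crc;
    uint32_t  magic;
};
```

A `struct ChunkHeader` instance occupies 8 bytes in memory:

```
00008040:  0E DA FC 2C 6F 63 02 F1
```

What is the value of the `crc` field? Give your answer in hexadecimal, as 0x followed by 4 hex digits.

`crc` follows `height` (2 bytes), so it starts at byte offset 2 and occupies 2 bytes.
Bytes at offsets 2..3: FC 2C.
Big-endian: lowest address holds the most-significant byte.
The bytes are already most-significant first: 0xFC2C.

0xFC2C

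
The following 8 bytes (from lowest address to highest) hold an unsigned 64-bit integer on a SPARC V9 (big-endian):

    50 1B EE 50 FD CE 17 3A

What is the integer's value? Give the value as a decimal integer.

5772469379028358970

Big-endian: lowest address holds the most-significant byte.
The bytes are already most-significant first: 0x501BEE50FDCE173A.
0x501BEE50FDCE173A = 5772469379028358970.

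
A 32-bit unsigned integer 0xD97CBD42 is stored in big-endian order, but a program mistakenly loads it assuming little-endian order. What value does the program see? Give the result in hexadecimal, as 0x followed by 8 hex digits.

0x42BD7CD9

Stored big-endian, the bytes at ascending addresses are D9 7C BD 42.
Read back as little-endian, the first byte is least significant, giving 0x42BD7CD9.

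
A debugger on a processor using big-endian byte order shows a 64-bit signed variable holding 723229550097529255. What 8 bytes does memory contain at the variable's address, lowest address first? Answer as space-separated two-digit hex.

0A 09 6D 71 A8 A0 F9 A7

723229550097529255 in hexadecimal, padded to 64 bits, is 0x0A096D71A8A0F9A7.
Split into bytes (most-significant first): 0A 09 6D 71 A8 A0 F9 A7.
In big-endian order the high byte comes first in memory.
So the memory order matches the most-significant-first order: 0A 09 6D 71 A8 A0 F9 A7.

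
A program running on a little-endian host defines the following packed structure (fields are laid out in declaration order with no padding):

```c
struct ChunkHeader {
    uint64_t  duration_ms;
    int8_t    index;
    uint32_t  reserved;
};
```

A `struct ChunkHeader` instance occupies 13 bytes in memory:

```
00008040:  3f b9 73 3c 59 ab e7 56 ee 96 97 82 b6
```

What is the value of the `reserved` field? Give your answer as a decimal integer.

3062011798

`reserved` follows `duration_ms` (8 B), `index` (1 B), so it starts at offset 8 + 1 = 9 and occupies 4 bytes.
Bytes at offsets 9..12: 96 97 82 B6.
In little-endian order the low byte comes first in memory.
Reassemble most-significant byte first: B6 82 97 96 → 0xB6829796.
0xB6829796 = 3062011798.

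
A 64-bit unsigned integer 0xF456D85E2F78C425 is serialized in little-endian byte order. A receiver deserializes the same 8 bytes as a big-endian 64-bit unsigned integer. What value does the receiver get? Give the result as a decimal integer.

2721432219688654580

Stored little-endian, the bytes at ascending addresses are 25 C4 78 2F 5E D8 56 F4.
Read back as big-endian, the last byte is least significant, giving 0x25C4782F5ED856F4.
0x25C4782F5ED856F4 = 2721432219688654580.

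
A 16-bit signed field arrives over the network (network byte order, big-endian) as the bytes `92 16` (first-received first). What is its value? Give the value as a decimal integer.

-28138

In big-endian order the high byte comes first in memory.
The bytes are already most-significant first: 0x9216.
Top bit is set, so as a signed 16-bit value this is 0x9216 − 2^16 = -28138.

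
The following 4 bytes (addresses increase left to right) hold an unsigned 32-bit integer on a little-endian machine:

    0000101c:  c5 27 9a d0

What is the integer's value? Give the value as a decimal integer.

3499763653

Little-endian stores the least-significant byte at the lowest address.
Reassemble most-significant byte first: D0 9A 27 C5 → 0xD09A27C5.
0xD09A27C5 = 3499763653.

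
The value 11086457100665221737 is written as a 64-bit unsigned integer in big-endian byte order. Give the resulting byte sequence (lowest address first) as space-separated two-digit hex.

99 DB 01 FE 96 C1 F2 69

11086457100665221737 in hexadecimal, padded to 64 bits, is 0x99DB01FE96C1F269.
Split into bytes (most-significant first): 99 DB 01 FE 96 C1 F2 69.
Big-endian stores the most-significant byte at the lowest address.
So the memory order matches the most-significant-first order: 99 DB 01 FE 96 C1 F2 69.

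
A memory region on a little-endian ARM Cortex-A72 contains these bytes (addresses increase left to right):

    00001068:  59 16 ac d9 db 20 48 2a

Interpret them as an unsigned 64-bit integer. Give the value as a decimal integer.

3046721276538000985

In little-endian order the low byte comes first in memory.
Reassemble most-significant byte first: 2A 48 20 DB D9 AC 16 59 → 0x2A4820DBD9AC1659.
0x2A4820DBD9AC1659 = 3046721276538000985.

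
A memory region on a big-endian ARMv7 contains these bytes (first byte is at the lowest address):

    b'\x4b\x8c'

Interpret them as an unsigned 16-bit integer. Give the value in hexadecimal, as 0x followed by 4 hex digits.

0x4B8C

Big-endian stores the most-significant byte at the lowest address.
The bytes are already most-significant first: 0x4B8C.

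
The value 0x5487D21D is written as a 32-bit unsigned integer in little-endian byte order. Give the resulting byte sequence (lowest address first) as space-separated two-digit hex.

Split into bytes (most-significant first): 54 87 D2 1D.
In little-endian order the low byte comes first in memory.
So at ascending addresses the bytes are 1D D2 87 54.

1D D2 87 54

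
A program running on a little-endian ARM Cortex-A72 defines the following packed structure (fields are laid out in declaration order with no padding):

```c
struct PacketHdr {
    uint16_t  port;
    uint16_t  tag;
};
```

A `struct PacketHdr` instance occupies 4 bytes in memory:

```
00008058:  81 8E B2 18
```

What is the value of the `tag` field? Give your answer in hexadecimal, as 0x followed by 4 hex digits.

`tag` follows `port` (2 bytes), so it starts at byte offset 2 and occupies 2 bytes.
Bytes at offsets 2..3: B2 18.
Little-endian stores the least-significant byte at the lowest address.
Reassemble most-significant byte first: 18 B2 → 0x18B2.

0x18B2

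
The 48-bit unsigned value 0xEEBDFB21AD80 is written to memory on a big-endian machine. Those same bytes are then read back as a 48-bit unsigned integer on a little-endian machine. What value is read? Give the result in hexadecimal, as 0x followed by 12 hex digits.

Stored big-endian, the bytes at ascending addresses are EE BD FB 21 AD 80.
Read back as little-endian, the first byte is least significant, giving 0x80AD21FBBDEE.

0x80AD21FBBDEE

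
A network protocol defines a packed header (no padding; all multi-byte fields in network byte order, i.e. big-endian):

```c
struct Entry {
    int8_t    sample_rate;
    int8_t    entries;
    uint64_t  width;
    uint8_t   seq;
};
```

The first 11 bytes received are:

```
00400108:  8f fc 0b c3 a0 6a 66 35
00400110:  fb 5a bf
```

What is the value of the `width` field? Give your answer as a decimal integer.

847697533717576538

`width` follows `sample_rate` (1 B), `entries` (1 B), so it starts at offset 1 + 1 = 2 and occupies 8 bytes.
Bytes at offsets 2..9: 0B C3 A0 6A 66 35 FB 5A.
In big-endian order the high byte comes first in memory.
The bytes are already most-significant first: 0x0BC3A06A6635FB5A.
0x0BC3A06A6635FB5A = 847697533717576538.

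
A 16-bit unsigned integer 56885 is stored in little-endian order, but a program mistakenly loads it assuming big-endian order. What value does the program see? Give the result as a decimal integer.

13790

56885 in 16-bit hexadecimal is 0xDE35.
Stored little-endian, the bytes at ascending addresses are 35 DE.
Read back as big-endian, the last byte is least significant, giving 0x35DE.
0x35DE = 13790.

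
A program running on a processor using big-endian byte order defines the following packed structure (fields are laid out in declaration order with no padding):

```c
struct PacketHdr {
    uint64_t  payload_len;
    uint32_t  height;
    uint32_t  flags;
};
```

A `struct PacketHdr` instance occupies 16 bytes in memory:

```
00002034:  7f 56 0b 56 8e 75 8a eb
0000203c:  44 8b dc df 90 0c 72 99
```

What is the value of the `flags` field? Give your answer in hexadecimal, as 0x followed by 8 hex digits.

0x900C7299

`flags` follows `payload_len` (8 B), `height` (4 B), so it starts at offset 8 + 4 = 12 and occupies 4 bytes.
Bytes at offsets 12..15: 90 0C 72 99.
Big-endian: lowest address holds the most-significant byte.
The bytes are already most-significant first: 0x900C7299.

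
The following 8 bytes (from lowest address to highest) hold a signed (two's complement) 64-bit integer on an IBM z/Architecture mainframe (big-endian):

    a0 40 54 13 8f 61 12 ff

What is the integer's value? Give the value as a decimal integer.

Big-endian: lowest address holds the most-significant byte.
The bytes are already most-significant first: 0xA04054138F6112FF.
Top bit is set, so as a signed 64-bit value this is 0xA04054138F6112FF − 2^64 = -6899422186144984321.

-6899422186144984321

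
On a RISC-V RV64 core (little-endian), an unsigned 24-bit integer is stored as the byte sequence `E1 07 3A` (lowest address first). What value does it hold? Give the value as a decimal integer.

3803105

In little-endian order the low byte comes first in memory.
Reassemble most-significant byte first: 3A 07 E1 → 0x3A07E1.
0x3A07E1 = 3803105.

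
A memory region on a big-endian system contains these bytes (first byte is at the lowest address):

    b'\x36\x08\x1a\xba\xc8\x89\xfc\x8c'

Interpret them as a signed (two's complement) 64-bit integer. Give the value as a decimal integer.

Big-endian stores the most-significant byte at the lowest address.
The bytes are already most-significant first: 0x36081ABAC889FC8C.
0x36081ABAC889FC8C = 3893391267392519308.

3893391267392519308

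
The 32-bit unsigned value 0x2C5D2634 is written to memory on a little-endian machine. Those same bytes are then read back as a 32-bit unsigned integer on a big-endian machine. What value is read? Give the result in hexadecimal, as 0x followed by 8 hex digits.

Stored little-endian, the bytes at ascending addresses are 34 26 5D 2C.
Read back as big-endian, the last byte is least significant, giving 0x34265D2C.

0x34265D2C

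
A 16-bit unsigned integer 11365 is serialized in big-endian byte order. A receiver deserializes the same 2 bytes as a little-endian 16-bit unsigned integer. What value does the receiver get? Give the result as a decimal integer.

25900

11365 in 16-bit hexadecimal is 0x2C65.
Stored big-endian, the bytes at ascending addresses are 2C 65.
Read back as little-endian, the first byte is least significant, giving 0x652C.
0x652C = 25900.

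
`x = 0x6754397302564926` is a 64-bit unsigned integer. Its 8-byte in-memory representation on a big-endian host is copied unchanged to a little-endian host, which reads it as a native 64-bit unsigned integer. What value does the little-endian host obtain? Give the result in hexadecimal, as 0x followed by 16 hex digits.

Stored big-endian, the bytes at ascending addresses are 67 54 39 73 02 56 49 26.
Read back as little-endian, the first byte is least significant, giving 0x2649560273395467.

0x2649560273395467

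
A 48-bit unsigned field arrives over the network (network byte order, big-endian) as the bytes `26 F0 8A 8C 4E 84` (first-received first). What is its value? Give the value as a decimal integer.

Big-endian: lowest address holds the most-significant byte.
The bytes are already most-significant first: 0x26F08A8C4E84.
0x26F08A8C4E84 = 42814558457476.

42814558457476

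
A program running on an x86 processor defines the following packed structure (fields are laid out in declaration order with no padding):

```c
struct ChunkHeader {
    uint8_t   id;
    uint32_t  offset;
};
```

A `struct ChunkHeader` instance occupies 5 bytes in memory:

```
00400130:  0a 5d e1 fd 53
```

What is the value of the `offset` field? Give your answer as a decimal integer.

1409147229

`offset` follows `id` (1 byte), so it starts at byte offset 1 and occupies 4 bytes.
Bytes at offsets 1..4: 5D E1 FD 53.
Little-endian: lowest address holds the least-significant byte.
Reassemble most-significant byte first: 53 FD E1 5D → 0x53FDE15D.
0x53FDE15D = 1409147229.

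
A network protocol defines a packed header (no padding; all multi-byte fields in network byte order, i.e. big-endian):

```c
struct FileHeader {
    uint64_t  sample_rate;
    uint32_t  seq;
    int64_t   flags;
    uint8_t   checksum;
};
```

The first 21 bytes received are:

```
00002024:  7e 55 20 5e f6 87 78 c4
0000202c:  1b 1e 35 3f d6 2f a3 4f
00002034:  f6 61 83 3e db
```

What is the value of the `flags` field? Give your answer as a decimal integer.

`flags` follows `sample_rate` (8 B), `seq` (4 B), so it starts at offset 8 + 4 = 12 and occupies 8 bytes.
Bytes at offsets 12..19: D6 2F A3 4F F6 61 83 3E.
Big-endian stores the most-significant byte at the lowest address.
The bytes are already most-significant first: 0xD62FA34FF661833E.
Top bit is set, so as a signed 64-bit value this is 0xD62FA34FF661833E − 2^64 = -3013010061856242882.

-3013010061856242882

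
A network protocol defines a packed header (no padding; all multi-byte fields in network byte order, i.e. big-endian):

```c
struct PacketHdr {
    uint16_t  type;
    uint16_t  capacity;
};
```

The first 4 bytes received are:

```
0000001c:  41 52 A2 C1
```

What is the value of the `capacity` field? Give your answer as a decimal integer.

41665

`capacity` follows `type` (2 bytes), so it starts at byte offset 2 and occupies 2 bytes.
Bytes at offsets 2..3: A2 C1.
Big-endian: lowest address holds the most-significant byte.
The bytes are already most-significant first: 0xA2C1.
0xA2C1 = 41665.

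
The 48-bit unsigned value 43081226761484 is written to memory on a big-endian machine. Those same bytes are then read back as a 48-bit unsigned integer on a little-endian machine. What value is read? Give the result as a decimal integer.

13972461923879

43081226761484 in 48-bit hexadecimal is 0x272EA137B50C.
Stored big-endian, the bytes at ascending addresses are 27 2E A1 37 B5 0C.
Read back as little-endian, the first byte is least significant, giving 0x0CB537A12E27.
0x0CB537A12E27 = 13972461923879.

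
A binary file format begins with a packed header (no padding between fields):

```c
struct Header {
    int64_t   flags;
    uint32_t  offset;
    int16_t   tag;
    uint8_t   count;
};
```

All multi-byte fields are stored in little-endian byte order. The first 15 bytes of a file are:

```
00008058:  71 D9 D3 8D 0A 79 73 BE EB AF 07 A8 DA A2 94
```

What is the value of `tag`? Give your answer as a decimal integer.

`tag` follows `flags` (8 B), `offset` (4 B), so it starts at offset 8 + 4 = 12 and occupies 2 bytes.
Bytes at offsets 12..13: DA A2.
In little-endian order the low byte comes first in memory.
Reassemble most-significant byte first: A2 DA → 0xA2DA.
Top bit is set, so as a signed 16-bit value this is 0xA2DA − 2^16 = -23846.

-23846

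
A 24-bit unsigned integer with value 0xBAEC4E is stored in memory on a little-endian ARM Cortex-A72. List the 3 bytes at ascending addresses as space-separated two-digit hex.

Split into bytes (most-significant first): BA EC 4E.
Little-endian stores the least-significant byte at the lowest address.
So at ascending addresses the bytes are 4E EC BA.

4E EC BA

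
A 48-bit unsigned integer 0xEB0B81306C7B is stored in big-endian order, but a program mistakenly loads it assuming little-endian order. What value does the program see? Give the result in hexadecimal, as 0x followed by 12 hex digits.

0x7B6C30810BEB

Stored big-endian, the bytes at ascending addresses are EB 0B 81 30 6C 7B.
Read back as little-endian, the first byte is least significant, giving 0x7B6C30810BEB.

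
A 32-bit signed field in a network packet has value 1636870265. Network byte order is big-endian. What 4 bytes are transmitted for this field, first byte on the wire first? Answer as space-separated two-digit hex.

61 90 A8 79

1636870265 in hexadecimal, padded to 32 bits, is 0x6190A879.
Split into bytes (most-significant first): 61 90 A8 79.
Big-endian: lowest address holds the most-significant byte.
So the memory order matches the most-significant-first order: 61 90 A8 79.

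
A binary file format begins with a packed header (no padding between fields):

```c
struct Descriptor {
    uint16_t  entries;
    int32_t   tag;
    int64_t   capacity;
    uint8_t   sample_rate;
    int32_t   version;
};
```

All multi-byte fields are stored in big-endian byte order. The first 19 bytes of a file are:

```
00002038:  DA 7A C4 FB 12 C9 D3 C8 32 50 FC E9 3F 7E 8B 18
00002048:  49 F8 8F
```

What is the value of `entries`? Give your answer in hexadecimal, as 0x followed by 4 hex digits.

0xDA7A

`entries` is the first field, at byte offset 0, occupying 2 bytes.
Bytes at offsets 0..1: DA 7A.
Big-endian: lowest address holds the most-significant byte.
The bytes are already most-significant first: 0xDA7A.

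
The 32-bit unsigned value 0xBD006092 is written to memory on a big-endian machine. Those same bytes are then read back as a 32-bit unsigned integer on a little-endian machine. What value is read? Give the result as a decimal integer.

2455765181

Stored big-endian, the bytes at ascending addresses are BD 00 60 92.
Read back as little-endian, the first byte is least significant, giving 0x926000BD.
0x926000BD = 2455765181.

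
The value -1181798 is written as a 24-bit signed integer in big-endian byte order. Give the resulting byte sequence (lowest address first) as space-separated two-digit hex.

ED F7 9A

Two's complement of -1181798 in 24 bits: 1181798 = 0x120866; invert → 0xEDF799; add 1 → 0xEDF79A.
Split into bytes (most-significant first): ED F7 9A.
In big-endian order the high byte comes first in memory.
So the memory order matches the most-significant-first order: ED F7 9A.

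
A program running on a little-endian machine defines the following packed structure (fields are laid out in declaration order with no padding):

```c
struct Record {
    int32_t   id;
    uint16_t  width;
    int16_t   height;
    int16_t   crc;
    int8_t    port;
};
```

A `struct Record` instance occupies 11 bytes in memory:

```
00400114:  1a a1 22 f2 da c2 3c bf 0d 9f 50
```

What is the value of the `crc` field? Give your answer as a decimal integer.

`crc` follows `id` (4 B), `width` (2 B), `height` (2 B), so it starts at offset 4 + 2 + 2 = 8 and occupies 2 bytes.
Bytes at offsets 8..9: 0D 9F.
Little-endian: lowest address holds the least-significant byte.
Reassemble most-significant byte first: 9F 0D → 0x9F0D.
Top bit is set, so as a signed 16-bit value this is 0x9F0D − 2^16 = -24819.

-24819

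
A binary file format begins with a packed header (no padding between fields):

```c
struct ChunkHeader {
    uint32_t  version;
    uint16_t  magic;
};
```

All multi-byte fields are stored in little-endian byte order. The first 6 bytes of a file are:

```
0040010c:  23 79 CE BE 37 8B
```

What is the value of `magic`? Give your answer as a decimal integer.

`magic` follows `version` (4 bytes), so it starts at byte offset 4 and occupies 2 bytes.
Bytes at offsets 4..5: 37 8B.
Little-endian stores the least-significant byte at the lowest address.
Reassemble most-significant byte first: 8B 37 → 0x8B37.
0x8B37 = 35639.

35639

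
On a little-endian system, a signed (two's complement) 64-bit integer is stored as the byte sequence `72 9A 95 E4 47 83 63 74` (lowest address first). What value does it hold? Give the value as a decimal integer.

8386691275894921842

Little-endian: lowest address holds the least-significant byte.
Reassemble most-significant byte first: 74 63 83 47 E4 95 9A 72 → 0x74638347E4959A72.
0x74638347E4959A72 = 8386691275894921842.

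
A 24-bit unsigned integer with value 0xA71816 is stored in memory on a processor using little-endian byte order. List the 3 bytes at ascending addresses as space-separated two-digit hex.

Split into bytes (most-significant first): A7 18 16.
Little-endian: lowest address holds the least-significant byte.
So at ascending addresses the bytes are 16 18 A7.

16 18 A7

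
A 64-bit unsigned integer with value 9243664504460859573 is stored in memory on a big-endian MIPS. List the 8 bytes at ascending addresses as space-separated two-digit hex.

9243664504460859573 in hexadecimal, padded to 64 bits, is 0x804817E44B46D8B5.
Split into bytes (most-significant first): 80 48 17 E4 4B 46 D8 B5.
Big-endian: lowest address holds the most-significant byte.
So the memory order matches the most-significant-first order: 80 48 17 E4 4B 46 D8 B5.

80 48 17 E4 4B 46 D8 B5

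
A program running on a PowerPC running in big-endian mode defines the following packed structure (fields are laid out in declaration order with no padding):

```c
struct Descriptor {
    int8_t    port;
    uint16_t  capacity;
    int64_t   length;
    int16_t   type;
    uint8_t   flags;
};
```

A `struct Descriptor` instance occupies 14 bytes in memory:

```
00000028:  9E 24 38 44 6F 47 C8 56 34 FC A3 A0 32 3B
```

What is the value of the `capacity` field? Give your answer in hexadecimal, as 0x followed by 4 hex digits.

`capacity` follows `port` (1 byte), so it starts at byte offset 1 and occupies 2 bytes.
Bytes at offsets 1..2: 24 38.
Big-endian: lowest address holds the most-significant byte.
The bytes are already most-significant first: 0x2438.

0x2438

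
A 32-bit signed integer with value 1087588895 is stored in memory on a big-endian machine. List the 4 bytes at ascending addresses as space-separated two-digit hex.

40 D3 4A 1F

1087588895 in hexadecimal, padded to 32 bits, is 0x40D34A1F.
Split into bytes (most-significant first): 40 D3 4A 1F.
Big-endian: lowest address holds the most-significant byte.
So the memory order matches the most-significant-first order: 40 D3 4A 1F.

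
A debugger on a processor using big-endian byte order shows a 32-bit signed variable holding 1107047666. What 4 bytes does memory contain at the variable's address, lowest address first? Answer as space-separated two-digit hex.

1107047666 in hexadecimal, padded to 32 bits, is 0x41FC34F2.
Split into bytes (most-significant first): 41 FC 34 F2.
In big-endian order the high byte comes first in memory.
So the memory order matches the most-significant-first order: 41 FC 34 F2.

41 FC 34 F2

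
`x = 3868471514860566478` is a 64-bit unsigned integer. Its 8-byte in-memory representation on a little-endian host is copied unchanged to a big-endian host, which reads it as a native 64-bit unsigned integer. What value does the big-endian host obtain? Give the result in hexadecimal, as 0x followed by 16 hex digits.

3868471514860566478 in 64-bit hexadecimal is 0x35AF9258C2FB37CE.
Stored little-endian, the bytes at ascending addresses are CE 37 FB C2 58 92 AF 35.
Read back as big-endian, the last byte is least significant, giving 0xCE37FBC25892AF35.

0xCE37FBC25892AF35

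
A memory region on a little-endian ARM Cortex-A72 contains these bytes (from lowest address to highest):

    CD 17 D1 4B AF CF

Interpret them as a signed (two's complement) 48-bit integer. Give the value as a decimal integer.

Little-endian: lowest address holds the least-significant byte.
Reassemble most-significant byte first: CF AF 4B D1 17 CD → 0xCFAF4BD117CD.
Top bit is set, so as a signed 48-bit value this is 0xCFAF4BD117CD − 2^48 = -53123178489907.

-53123178489907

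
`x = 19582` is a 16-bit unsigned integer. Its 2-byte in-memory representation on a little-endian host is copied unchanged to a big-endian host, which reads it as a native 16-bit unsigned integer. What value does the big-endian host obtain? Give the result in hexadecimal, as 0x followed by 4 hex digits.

0x7E4C

19582 in 16-bit hexadecimal is 0x4C7E.
Stored little-endian, the bytes at ascending addresses are 7E 4C.
Read back as big-endian, the last byte is least significant, giving 0x7E4C.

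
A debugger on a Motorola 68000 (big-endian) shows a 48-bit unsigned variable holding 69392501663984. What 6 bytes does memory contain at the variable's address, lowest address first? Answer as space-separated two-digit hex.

69392501663984 in hexadecimal, padded to 48 bits, is 0x3F1CB36968F0.
Split into bytes (most-significant first): 3F 1C B3 69 68 F0.
In big-endian order the high byte comes first in memory.
So the memory order matches the most-significant-first order: 3F 1C B3 69 68 F0.

3F 1C B3 69 68 F0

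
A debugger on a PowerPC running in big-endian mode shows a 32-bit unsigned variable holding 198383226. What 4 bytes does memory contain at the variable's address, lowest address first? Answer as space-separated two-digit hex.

0B D3 16 7A

198383226 in hexadecimal, padded to 32 bits, is 0x0BD3167A.
Split into bytes (most-significant first): 0B D3 16 7A.
Big-endian stores the most-significant byte at the lowest address.
So the memory order matches the most-significant-first order: 0B D3 16 7A.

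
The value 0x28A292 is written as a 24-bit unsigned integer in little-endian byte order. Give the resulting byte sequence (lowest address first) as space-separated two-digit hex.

92 A2 28

Split into bytes (most-significant first): 28 A2 92.
In little-endian order the low byte comes first in memory.
So at ascending addresses the bytes are 92 A2 28.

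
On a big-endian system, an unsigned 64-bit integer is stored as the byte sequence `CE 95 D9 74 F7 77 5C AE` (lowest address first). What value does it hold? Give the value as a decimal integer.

In big-endian order the high byte comes first in memory.
The bytes are already most-significant first: 0xCE95D974F7775CAE.
0xCE95D974F7775CAE = 14886043239734271150.

14886043239734271150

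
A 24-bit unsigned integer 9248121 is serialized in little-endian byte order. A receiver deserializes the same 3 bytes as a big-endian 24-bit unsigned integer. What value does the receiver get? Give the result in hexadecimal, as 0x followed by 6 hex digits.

0x791D8D

9248121 in 24-bit hexadecimal is 0x8D1D79.
Stored little-endian, the bytes at ascending addresses are 79 1D 8D.
Read back as big-endian, the last byte is least significant, giving 0x791D8D.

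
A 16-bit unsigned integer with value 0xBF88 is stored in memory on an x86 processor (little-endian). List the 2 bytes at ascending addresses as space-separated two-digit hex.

Split into bytes (most-significant first): BF 88.
In little-endian order the low byte comes first in memory.
So at ascending addresses the bytes are 88 BF.

88 BF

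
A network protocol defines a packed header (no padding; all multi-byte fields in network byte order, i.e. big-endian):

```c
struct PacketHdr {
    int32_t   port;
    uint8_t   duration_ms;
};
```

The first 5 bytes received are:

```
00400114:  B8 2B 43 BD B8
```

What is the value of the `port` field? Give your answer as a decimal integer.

`port` is the first field, at byte offset 0, occupying 4 bytes.
Bytes at offsets 0..3: B8 2B 43 BD.
Big-endian: lowest address holds the most-significant byte.
The bytes are already most-significant first: 0xB82B43BD.
Top bit is set, so as a signed 32-bit value this is 0xB82B43BD − 2^32 = -1205124163.

-1205124163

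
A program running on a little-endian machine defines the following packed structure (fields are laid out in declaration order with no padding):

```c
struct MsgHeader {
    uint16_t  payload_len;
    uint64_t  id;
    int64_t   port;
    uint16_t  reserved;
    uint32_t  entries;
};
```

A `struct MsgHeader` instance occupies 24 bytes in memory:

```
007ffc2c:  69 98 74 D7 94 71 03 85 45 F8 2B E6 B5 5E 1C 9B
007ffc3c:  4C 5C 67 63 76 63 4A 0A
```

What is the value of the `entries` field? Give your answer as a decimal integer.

`entries` follows `payload_len` (2 B), `id` (8 B), `port` (8 B), `reserved` (2 B), so it starts at offset 2 + 8 + 8 + 2 = 20 and occupies 4 bytes.
Bytes at offsets 20..23: 76 63 4A 0A.
In little-endian order the low byte comes first in memory.
Reassemble most-significant byte first: 0A 4A 63 76 → 0x0A4A6376.
0x0A4A6376 = 172647286.

172647286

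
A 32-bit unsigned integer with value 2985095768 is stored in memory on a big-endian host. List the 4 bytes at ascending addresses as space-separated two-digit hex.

B1 EC F2 58

2985095768 in hexadecimal, padded to 32 bits, is 0xB1ECF258.
Split into bytes (most-significant first): B1 EC F2 58.
Big-endian stores the most-significant byte at the lowest address.
So the memory order matches the most-significant-first order: B1 EC F2 58.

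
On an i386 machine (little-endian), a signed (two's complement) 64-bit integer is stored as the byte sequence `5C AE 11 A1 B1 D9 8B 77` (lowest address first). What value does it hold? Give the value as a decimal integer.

8614218069210934876

In little-endian order the low byte comes first in memory.
Reassemble most-significant byte first: 77 8B D9 B1 A1 11 AE 5C → 0x778BD9B1A111AE5C.
0x778BD9B1A111AE5C = 8614218069210934876.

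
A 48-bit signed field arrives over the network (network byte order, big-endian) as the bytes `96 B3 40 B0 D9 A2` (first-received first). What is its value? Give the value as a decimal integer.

Big-endian stores the most-significant byte at the lowest address.
The bytes are already most-significant first: 0x96B340B0D9A2.
Top bit is set, so as a signed 48-bit value this is 0x96B340B0D9A2 − 2^48 = -115778348066398.

-115778348066398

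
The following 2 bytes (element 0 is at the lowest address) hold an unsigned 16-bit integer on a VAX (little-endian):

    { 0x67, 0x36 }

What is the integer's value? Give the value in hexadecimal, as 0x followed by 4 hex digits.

In little-endian order the low byte comes first in memory.
Reassemble most-significant byte first: 36 67 → 0x3667.

0x3667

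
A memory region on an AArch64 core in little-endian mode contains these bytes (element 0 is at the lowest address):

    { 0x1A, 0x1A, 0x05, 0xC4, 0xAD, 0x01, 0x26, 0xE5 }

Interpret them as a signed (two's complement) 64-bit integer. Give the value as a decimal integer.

-1934857144079410662

In little-endian order the low byte comes first in memory.
Reassemble most-significant byte first: E5 26 01 AD C4 05 1A 1A → 0xE52601ADC4051A1A.
Top bit is set, so as a signed 64-bit value this is 0xE52601ADC4051A1A − 2^64 = -1934857144079410662.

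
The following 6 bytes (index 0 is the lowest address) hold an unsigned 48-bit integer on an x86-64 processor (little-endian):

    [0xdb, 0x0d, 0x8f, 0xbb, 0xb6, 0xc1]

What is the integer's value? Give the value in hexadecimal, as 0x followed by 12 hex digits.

0xC1B6BB8F0DDB

Little-endian: lowest address holds the least-significant byte.
Reassemble most-significant byte first: C1 B6 BB 8F 0D DB → 0xC1B6BB8F0DDB.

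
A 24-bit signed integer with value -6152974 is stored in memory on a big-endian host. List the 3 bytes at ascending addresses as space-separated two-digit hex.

Two's complement of -6152974 in 24 bits: 6152974 = 0x5DE30E; invert → 0xA21CF1; add 1 → 0xA21CF2.
Split into bytes (most-significant first): A2 1C F2.
In big-endian order the high byte comes first in memory.
So the memory order matches the most-significant-first order: A2 1C F2.

A2 1C F2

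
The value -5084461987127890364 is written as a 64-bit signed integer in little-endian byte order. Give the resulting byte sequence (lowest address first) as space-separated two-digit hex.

Two's complement of -5084461987127890364 in 64 bits: 5084461987127890364 = 0x468FA33D18BC11BC; invert → 0xB9705CC2E743EE43; add 1 → 0xB9705CC2E743EE44.
Split into bytes (most-significant first): B9 70 5C C2 E7 43 EE 44.
In little-endian order the low byte comes first in memory.
So at ascending addresses the bytes are 44 EE 43 E7 C2 5C 70 B9.

44 EE 43 E7 C2 5C 70 B9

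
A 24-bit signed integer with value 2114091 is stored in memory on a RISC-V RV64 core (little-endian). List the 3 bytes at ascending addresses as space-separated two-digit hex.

2114091 in hexadecimal, padded to 24 bits, is 0x20422B.
Split into bytes (most-significant first): 20 42 2B.
Little-endian: lowest address holds the least-significant byte.
So at ascending addresses the bytes are 2B 42 20.

2B 42 20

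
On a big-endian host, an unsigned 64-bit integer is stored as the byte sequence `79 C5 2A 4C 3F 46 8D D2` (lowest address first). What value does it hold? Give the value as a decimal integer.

8774465955968749010

Big-endian stores the most-significant byte at the lowest address.
The bytes are already most-significant first: 0x79C52A4C3F468DD2.
0x79C52A4C3F468DD2 = 8774465955968749010.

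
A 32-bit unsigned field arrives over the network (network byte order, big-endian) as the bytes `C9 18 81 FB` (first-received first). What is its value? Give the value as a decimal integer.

Big-endian: lowest address holds the most-significant byte.
The bytes are already most-significant first: 0xC91881FB.
0xC91881FB = 3373826555.

3373826555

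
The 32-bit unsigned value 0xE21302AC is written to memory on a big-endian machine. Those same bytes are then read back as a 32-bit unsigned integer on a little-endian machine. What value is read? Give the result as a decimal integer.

2885817314

Stored big-endian, the bytes at ascending addresses are E2 13 02 AC.
Read back as little-endian, the first byte is least significant, giving 0xAC0213E2.
0xAC0213E2 = 2885817314.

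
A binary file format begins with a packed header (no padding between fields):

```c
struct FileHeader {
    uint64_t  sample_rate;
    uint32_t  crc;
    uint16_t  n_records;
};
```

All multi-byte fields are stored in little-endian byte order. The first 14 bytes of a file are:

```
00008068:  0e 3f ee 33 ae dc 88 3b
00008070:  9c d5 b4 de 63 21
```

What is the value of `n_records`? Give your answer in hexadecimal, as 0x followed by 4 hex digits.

`n_records` follows `sample_rate` (8 B), `crc` (4 B), so it starts at offset 8 + 4 = 12 and occupies 2 bytes.
Bytes at offsets 12..13: 63 21.
Little-endian stores the least-significant byte at the lowest address.
Reassemble most-significant byte first: 21 63 → 0x2163.

0x2163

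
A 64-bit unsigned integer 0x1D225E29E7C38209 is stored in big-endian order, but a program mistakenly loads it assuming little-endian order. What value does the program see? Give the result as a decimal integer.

Stored big-endian, the bytes at ascending addresses are 1D 22 5E 29 E7 C3 82 09.
Read back as little-endian, the first byte is least significant, giving 0x0982C3E7295E221D.
0x0982C3E7295E221D = 685325490912633373.

685325490912633373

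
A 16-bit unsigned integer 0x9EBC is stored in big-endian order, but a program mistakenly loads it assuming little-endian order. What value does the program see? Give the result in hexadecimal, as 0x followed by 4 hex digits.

0xBC9E

Stored big-endian, the bytes at ascending addresses are 9E BC.
Read back as little-endian, the first byte is least significant, giving 0xBC9E.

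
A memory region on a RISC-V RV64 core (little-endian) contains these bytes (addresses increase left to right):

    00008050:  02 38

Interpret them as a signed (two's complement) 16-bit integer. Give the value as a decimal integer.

14338

Little-endian stores the least-significant byte at the lowest address.
Reassemble most-significant byte first: 38 02 → 0x3802.
0x3802 = 14338.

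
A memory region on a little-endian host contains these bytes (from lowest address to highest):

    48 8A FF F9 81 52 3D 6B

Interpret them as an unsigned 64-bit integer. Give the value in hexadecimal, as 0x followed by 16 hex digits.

Little-endian: lowest address holds the least-significant byte.
Reassemble most-significant byte first: 6B 3D 52 81 F9 FF 8A 48 → 0x6B3D5281F9FF8A48.

0x6B3D5281F9FF8A48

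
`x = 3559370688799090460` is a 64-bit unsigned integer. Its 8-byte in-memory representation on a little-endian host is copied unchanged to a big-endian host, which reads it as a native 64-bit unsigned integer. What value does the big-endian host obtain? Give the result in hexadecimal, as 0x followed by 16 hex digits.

3559370688799090460 in 64-bit hexadecimal is 0x31656CC879CEA71C.
Stored little-endian, the bytes at ascending addresses are 1C A7 CE 79 C8 6C 65 31.
Read back as big-endian, the last byte is least significant, giving 0x1CA7CE79C86C6531.

0x1CA7CE79C86C6531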